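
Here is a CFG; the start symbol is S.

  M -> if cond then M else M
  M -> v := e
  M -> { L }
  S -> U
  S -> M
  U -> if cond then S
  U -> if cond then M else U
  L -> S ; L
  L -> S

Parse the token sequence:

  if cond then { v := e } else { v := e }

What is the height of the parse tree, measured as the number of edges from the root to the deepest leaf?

6

[S [M if cond then [M { [L [S [M v := e]]] }] else [M { [L [S [M v := e]]] }]]]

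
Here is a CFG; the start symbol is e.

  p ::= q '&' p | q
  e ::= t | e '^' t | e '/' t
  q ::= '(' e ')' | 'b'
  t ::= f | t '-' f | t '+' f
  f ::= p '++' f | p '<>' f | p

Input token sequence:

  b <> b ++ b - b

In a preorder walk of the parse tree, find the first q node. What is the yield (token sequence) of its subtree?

[e [t [t [f [p [q b]] <> [f [p [q b]] ++ [f [p [q b]]]]]] - [f [p [q b]]]]]

b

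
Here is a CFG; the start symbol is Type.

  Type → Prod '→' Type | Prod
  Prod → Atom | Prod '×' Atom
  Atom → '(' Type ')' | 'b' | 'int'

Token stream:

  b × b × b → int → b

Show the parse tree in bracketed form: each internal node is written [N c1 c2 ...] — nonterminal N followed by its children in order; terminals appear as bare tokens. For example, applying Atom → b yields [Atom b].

Type
Prod → Type
Prod × Atom → Type
Prod × Atom × Atom → Type
Atom × Atom × Atom → Type
b × Atom × Atom → Type
b × b × Atom → Type
b × b × b → Type
b × b × b → Prod → Type
b × b × b → Atom → Type
b × b × b → int → Type
b × b × b → int → Prod
b × b × b → int → Atom
b × b × b → int → b

[Type [Prod [Prod [Prod [Atom b]] × [Atom b]] × [Atom b]] → [Type [Prod [Atom int]] → [Type [Prod [Atom b]]]]]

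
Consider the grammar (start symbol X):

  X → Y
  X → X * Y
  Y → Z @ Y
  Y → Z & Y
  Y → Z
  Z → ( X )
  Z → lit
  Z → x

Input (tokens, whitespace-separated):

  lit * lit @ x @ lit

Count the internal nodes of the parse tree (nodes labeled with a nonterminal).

[X [X [Y [Z lit]]] * [Y [Z lit] @ [Y [Z x] @ [Y [Z lit]]]]]

10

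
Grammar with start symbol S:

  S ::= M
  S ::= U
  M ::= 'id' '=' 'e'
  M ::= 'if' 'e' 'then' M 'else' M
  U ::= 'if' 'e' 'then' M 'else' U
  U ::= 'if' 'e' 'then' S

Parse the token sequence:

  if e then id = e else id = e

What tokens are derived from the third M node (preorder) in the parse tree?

id = e

[S [M if e then [M id = e] else [M id = e]]]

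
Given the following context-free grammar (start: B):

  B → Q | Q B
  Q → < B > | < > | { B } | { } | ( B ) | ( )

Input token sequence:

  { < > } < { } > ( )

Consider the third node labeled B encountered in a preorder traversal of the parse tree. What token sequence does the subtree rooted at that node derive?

< { } > ( )

[B [Q { [B [Q < >]] }] [B [Q < [B [Q { }]] >] [B [Q ( )]]]]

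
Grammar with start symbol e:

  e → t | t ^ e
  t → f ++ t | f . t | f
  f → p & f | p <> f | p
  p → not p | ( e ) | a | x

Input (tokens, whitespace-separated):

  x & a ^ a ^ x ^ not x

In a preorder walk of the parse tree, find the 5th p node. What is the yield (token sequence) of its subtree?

not x

[e [t [f [p x] & [f [p a]]]] ^ [e [t [f [p a]]] ^ [e [t [f [p x]]] ^ [e [t [f [p not [p x]]]]]]]]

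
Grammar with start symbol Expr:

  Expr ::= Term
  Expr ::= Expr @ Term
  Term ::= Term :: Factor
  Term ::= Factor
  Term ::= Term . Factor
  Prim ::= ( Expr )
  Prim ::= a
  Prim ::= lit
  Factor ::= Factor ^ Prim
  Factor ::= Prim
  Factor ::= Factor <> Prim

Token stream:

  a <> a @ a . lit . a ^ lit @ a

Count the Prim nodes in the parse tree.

[Expr [Expr [Expr [Term [Factor [Factor [Prim a]] <> [Prim a]]]] @ [Term [Term [Term [Factor [Prim a]]] . [Factor [Prim lit]]] . [Factor [Factor [Prim a]] ^ [Prim lit]]]] @ [Term [Factor [Prim a]]]]

7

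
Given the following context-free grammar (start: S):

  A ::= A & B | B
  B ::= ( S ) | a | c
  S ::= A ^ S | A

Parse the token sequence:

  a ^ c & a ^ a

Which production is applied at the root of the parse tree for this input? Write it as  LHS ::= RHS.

S ::= A ^ S

[S [A [B a]] ^ [S [A [A [B c]] & [B a]] ^ [S [A [B a]]]]]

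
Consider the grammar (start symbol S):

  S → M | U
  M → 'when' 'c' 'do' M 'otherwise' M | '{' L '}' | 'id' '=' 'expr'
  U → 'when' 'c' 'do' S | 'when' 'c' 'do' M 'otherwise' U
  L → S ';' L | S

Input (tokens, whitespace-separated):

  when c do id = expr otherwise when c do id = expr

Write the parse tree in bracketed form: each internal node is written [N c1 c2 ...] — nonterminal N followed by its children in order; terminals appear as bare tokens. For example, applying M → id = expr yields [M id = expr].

S
U
when c do M otherwise U
when c do id = expr otherwise U
when c do id = expr otherwise when c do S
when c do id = expr otherwise when c do M
when c do id = expr otherwise when c do id = expr

[S [U when c do [M id = expr] otherwise [U when c do [S [M id = expr]]]]]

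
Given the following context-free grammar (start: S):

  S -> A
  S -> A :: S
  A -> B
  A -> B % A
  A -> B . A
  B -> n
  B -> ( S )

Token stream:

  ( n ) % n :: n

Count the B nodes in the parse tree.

[S [A [B ( [S [A [B n]]] )] % [A [B n]]] :: [S [A [B n]]]]

4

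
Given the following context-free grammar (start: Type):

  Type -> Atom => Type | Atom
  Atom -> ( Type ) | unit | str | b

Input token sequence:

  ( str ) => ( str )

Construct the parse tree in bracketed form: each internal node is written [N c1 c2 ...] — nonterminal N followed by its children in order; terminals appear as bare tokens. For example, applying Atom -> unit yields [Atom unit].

Type
Atom => Type
( Type ) => Type
( Atom ) => Type
( str ) => Type
( str ) => Atom
( str ) => ( Type )
( str ) => ( Atom )
( str ) => ( str )

[Type [Atom ( [Type [Atom str]] )] => [Type [Atom ( [Type [Atom str]] )]]]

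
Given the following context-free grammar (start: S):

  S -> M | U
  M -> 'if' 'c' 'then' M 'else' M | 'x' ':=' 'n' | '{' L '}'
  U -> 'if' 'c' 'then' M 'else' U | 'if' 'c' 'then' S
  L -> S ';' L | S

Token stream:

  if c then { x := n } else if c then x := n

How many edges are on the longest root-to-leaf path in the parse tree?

[S [U if c then [M { [L [S [M x := n]]] }] else [U if c then [S [M x := n]]]]]

6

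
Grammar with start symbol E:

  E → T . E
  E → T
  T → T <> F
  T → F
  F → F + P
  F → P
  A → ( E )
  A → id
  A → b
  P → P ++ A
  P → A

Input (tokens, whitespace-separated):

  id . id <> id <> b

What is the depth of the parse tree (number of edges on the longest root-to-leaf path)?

8

[E [T [F [P [A id]]]] . [E [T [T [T [F [P [A id]]]] <> [F [P [A id]]]] <> [F [P [A b]]]]]]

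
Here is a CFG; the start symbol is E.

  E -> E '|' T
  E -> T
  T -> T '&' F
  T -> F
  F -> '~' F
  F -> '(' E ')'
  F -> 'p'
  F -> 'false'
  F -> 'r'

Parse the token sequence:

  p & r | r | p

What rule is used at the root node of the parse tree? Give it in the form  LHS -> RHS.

E -> E '|' T

[E [E [E [T [T [F p]] & [F r]]] | [T [F r]]] | [T [F p]]]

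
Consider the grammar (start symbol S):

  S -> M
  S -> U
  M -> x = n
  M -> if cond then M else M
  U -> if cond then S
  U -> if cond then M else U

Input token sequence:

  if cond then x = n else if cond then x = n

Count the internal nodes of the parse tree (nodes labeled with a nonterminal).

6

[S [U if cond then [M x = n] else [U if cond then [S [M x = n]]]]]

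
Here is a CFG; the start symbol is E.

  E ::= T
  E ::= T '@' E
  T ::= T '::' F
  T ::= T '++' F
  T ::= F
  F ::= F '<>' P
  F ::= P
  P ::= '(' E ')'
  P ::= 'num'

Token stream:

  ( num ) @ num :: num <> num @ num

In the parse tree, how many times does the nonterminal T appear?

5

[E [T [F [P ( [E [T [F [P num]]]] )]]] @ [E [T [T [F [P num]]] :: [F [F [P num]] <> [P num]]] @ [E [T [F [P num]]]]]]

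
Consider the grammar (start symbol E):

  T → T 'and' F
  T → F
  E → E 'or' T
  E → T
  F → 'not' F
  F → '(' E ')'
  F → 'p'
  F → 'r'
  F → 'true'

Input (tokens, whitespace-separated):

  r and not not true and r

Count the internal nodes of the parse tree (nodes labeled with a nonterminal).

9

[E [T [T [T [F r]] and [F not [F not [F true]]]] and [F r]]]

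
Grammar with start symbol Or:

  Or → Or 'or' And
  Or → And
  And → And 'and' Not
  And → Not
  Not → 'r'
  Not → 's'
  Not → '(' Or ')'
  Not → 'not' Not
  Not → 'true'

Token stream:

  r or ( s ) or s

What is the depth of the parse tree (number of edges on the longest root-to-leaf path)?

7

[Or [Or [Or [And [Not r]]] or [And [Not ( [Or [And [Not s]]] )]]] or [And [Not s]]]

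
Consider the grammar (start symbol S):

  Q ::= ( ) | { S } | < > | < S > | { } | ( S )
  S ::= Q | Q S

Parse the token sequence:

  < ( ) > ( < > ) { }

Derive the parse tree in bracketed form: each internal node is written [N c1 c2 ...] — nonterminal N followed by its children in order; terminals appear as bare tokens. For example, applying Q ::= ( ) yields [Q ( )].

S
Q S
< S > S
< Q > S
< ( ) > S
< ( ) > Q S
< ( ) > ( S ) S
< ( ) > ( Q ) S
< ( ) > ( < > ) S
< ( ) > ( < > ) Q
< ( ) > ( < > ) { }

[S [Q < [S [Q ( )]] >] [S [Q ( [S [Q < >]] )] [S [Q { }]]]]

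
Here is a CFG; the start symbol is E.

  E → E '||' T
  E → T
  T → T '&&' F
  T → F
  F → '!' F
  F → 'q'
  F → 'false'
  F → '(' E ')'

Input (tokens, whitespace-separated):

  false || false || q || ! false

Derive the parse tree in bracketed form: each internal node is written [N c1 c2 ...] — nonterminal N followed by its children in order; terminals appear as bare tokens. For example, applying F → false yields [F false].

E
E || T
E || T || T
E || T || T || T
T || T || T || T
F || T || T || T
false || T || T || T
false || F || T || T
false || false || T || T
false || false || F || T
false || false || q || T
false || false || q || F
false || false || q || ! F
false || false || q || ! false

[E [E [E [E [T [F false]]] || [T [F false]]] || [T [F q]]] || [T [F ! [F false]]]]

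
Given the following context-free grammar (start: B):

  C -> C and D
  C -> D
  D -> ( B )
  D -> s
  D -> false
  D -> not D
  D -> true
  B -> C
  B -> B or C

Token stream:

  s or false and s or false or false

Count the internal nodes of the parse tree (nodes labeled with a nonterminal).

[B [B [B [B [C [D s]]] or [C [C [D false]] and [D s]]] or [C [D false]]] or [C [D false]]]

14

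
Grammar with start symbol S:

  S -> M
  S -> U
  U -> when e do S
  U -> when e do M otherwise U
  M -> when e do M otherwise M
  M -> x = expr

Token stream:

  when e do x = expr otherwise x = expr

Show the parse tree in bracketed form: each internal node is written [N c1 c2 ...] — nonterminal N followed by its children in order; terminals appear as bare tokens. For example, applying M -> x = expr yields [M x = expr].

[S [M when e do [M x = expr] otherwise [M x = expr]]]

S
M
when e do M otherwise M
when e do x = expr otherwise M
when e do x = expr otherwise x = expr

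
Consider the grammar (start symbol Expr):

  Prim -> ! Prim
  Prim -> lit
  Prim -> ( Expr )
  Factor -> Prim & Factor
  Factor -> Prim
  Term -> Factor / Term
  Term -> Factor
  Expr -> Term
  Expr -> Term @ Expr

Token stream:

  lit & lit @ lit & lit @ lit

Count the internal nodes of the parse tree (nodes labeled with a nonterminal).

16

[Expr [Term [Factor [Prim lit] & [Factor [Prim lit]]]] @ [Expr [Term [Factor [Prim lit] & [Factor [Prim lit]]]] @ [Expr [Term [Factor [Prim lit]]]]]]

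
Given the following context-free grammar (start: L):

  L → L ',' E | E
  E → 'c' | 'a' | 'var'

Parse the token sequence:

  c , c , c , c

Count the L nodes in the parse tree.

[L [L [L [L [E c]] , [E c]] , [E c]] , [E c]]

4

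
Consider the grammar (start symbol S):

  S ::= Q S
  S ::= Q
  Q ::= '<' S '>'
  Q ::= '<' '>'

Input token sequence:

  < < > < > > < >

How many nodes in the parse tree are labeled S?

[S [Q < [S [Q < >] [S [Q < >]]] >] [S [Q < >]]]

4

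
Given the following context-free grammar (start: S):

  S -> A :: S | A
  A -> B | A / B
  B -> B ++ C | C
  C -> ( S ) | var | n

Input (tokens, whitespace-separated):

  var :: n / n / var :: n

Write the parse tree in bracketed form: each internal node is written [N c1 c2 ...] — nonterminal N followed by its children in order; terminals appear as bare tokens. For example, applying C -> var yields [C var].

S
A :: S
B :: S
C :: S
var :: S
var :: A :: S
var :: A / B :: S
var :: A / B / B :: S
var :: B / B / B :: S
var :: C / B / B :: S
var :: n / B / B :: S
var :: n / C / B :: S
var :: n / n / B :: S
var :: n / n / C :: S
var :: n / n / var :: S
var :: n / n / var :: A
var :: n / n / var :: B
var :: n / n / var :: C
var :: n / n / var :: n

[S [A [B [C var]]] :: [S [A [A [A [B [C n]]] / [B [C n]]] / [B [C var]]] :: [S [A [B [C n]]]]]]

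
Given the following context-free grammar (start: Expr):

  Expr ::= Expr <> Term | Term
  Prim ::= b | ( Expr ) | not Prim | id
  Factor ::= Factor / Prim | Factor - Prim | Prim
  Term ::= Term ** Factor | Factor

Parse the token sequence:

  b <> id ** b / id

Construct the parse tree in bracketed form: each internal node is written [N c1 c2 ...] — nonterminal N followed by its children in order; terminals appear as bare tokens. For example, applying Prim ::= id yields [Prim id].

[Expr [Expr [Term [Factor [Prim b]]]] <> [Term [Term [Factor [Prim id]]] ** [Factor [Factor [Prim b]] / [Prim id]]]]

Expr
Expr <> Term
Term <> Term
Factor <> Term
Prim <> Term
b <> Term
b <> Term ** Factor
b <> Factor ** Factor
b <> Prim ** Factor
b <> id ** Factor
b <> id ** Factor / Prim
b <> id ** Prim / Prim
b <> id ** b / Prim
b <> id ** b / id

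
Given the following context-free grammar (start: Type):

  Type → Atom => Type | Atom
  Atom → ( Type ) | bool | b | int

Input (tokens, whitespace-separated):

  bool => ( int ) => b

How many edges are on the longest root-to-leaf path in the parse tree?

5

[Type [Atom bool] => [Type [Atom ( [Type [Atom int]] )] => [Type [Atom b]]]]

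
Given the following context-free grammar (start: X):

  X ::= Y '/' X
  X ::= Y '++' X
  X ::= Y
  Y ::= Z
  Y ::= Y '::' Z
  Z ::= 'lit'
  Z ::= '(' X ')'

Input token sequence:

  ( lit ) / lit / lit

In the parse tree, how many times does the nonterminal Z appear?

4

[X [Y [Z ( [X [Y [Z lit]]] )]] / [X [Y [Z lit]] / [X [Y [Z lit]]]]]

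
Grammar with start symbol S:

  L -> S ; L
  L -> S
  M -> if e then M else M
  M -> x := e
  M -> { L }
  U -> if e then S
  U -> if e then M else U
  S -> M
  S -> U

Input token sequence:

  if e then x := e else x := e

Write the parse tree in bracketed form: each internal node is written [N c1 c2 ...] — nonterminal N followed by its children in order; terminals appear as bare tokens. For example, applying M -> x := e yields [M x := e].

[S [M if e then [M x := e] else [M x := e]]]

S
M
if e then M else M
if e then x := e else M
if e then x := e else x := e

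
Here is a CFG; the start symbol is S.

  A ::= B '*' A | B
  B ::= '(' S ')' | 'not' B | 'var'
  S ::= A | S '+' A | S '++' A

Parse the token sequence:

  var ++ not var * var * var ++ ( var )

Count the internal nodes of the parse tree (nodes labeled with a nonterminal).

[S [S [S [A [B var]]] ++ [A [B not [B var]] * [A [B var] * [A [B var]]]]] ++ [A [B ( [S [A [B var]]] )]]]

17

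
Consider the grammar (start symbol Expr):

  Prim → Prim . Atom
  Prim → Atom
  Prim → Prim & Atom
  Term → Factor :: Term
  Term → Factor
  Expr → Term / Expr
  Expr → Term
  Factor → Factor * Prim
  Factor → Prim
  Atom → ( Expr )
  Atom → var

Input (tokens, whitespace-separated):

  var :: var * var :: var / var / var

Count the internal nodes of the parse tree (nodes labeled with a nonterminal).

26

[Expr [Term [Factor [Prim [Atom var]]] :: [Term [Factor [Factor [Prim [Atom var]]] * [Prim [Atom var]]] :: [Term [Factor [Prim [Atom var]]]]]] / [Expr [Term [Factor [Prim [Atom var]]]] / [Expr [Term [Factor [Prim [Atom var]]]]]]]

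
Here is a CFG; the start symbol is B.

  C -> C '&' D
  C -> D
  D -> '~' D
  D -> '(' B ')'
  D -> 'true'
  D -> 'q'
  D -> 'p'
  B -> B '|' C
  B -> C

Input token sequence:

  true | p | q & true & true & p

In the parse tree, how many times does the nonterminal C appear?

6

[B [B [B [C [D true]]] | [C [D p]]] | [C [C [C [C [D q]] & [D true]] & [D true]] & [D p]]]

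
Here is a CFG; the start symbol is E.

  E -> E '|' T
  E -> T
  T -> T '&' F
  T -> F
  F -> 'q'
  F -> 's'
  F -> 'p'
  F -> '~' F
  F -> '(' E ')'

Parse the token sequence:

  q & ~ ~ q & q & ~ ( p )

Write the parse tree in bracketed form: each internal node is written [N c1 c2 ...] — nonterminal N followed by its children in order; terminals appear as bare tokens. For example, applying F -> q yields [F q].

E
T
T & F
T & F & F
T & F & F & F
F & F & F & F
q & F & F & F
q & ~ F & F & F
q & ~ ~ F & F & F
q & ~ ~ q & F & F
q & ~ ~ q & q & F
q & ~ ~ q & q & ~ F
q & ~ ~ q & q & ~ ( E )
q & ~ ~ q & q & ~ ( T )
q & ~ ~ q & q & ~ ( F )
q & ~ ~ q & q & ~ ( p )

[E [T [T [T [T [F q]] & [F ~ [F ~ [F q]]]] & [F q]] & [F ~ [F ( [E [T [F p]]] )]]]]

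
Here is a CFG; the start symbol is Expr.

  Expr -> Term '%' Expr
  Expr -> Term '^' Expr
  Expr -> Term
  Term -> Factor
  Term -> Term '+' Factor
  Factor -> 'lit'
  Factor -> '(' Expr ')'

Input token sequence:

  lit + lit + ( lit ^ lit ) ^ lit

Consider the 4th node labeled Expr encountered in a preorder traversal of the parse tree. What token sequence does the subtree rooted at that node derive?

[Expr [Term [Term [Term [Factor lit]] + [Factor lit]] + [Factor ( [Expr [Term [Factor lit]] ^ [Expr [Term [Factor lit]]]] )]] ^ [Expr [Term [Factor lit]]]]

lit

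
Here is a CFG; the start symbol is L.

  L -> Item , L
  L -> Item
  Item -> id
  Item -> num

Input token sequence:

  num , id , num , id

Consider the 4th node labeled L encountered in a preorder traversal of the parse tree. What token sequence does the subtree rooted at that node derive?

[L [Item num] , [L [Item id] , [L [Item num] , [L [Item id]]]]]

id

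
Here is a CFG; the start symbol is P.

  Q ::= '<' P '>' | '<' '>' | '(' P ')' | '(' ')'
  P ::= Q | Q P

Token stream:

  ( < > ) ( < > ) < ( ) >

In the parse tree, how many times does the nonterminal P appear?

[P [Q ( [P [Q < >]] )] [P [Q ( [P [Q < >]] )] [P [Q < [P [Q ( )]] >]]]]

6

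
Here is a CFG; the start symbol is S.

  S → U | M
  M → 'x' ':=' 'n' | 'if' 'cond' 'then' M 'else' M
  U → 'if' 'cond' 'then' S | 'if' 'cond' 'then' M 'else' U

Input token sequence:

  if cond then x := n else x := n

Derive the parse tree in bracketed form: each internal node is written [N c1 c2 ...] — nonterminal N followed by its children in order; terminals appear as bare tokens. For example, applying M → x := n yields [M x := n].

[S [M if cond then [M x := n] else [M x := n]]]

S
M
if cond then M else M
if cond then x := n else M
if cond then x := n else x := n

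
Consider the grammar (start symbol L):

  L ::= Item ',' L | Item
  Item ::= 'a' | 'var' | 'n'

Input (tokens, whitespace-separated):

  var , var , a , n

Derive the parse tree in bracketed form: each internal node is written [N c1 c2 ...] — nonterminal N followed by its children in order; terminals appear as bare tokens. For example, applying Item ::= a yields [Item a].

L
Item , L
var , L
var , Item , L
var , var , L
var , var , Item , L
var , var , a , L
var , var , a , Item
var , var , a , n

[L [Item var] , [L [Item var] , [L [Item a] , [L [Item n]]]]]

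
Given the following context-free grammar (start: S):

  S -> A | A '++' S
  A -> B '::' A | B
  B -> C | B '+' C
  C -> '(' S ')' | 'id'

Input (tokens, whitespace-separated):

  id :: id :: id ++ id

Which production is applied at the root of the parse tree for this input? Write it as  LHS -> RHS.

[S [A [B [C id]] :: [A [B [C id]] :: [A [B [C id]]]]] ++ [S [A [B [C id]]]]]

S -> A '++' S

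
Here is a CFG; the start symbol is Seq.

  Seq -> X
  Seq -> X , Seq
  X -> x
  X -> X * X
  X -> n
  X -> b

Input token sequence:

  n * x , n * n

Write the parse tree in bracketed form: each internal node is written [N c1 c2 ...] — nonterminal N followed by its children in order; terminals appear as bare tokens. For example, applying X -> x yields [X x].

[Seq [X [X n] * [X x]] , [Seq [X [X n] * [X n]]]]

Seq
X , Seq
X * X , Seq
n * X , Seq
n * x , Seq
n * x , X
n * x , X * X
n * x , n * X
n * x , n * n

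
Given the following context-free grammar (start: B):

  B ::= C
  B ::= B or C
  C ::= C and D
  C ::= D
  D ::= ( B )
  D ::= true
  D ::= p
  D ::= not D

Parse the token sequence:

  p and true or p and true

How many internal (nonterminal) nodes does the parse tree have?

[B [B [C [C [D p]] and [D true]]] or [C [C [D p]] and [D true]]]

10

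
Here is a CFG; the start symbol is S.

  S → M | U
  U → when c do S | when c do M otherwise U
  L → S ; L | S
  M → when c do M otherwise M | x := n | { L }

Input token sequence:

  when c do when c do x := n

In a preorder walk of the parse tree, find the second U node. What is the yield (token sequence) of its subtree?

[S [U when c do [S [U when c do [S [M x := n]]]]]]

when c do x := n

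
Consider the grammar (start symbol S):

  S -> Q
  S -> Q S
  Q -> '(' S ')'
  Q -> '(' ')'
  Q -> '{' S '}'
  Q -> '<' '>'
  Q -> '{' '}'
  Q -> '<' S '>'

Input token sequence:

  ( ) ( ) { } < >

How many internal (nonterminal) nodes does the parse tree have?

8

[S [Q ( )] [S [Q ( )] [S [Q { }] [S [Q < >]]]]]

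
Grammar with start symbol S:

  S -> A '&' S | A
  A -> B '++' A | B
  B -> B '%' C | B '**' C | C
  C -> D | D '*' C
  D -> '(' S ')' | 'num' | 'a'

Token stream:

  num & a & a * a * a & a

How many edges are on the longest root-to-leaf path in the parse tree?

[S [A [B [C [D num]]]] & [S [A [B [C [D a]]]] & [S [A [B [C [D a] * [C [D a] * [C [D a]]]]]] & [S [A [B [C [D a]]]]]]]]

9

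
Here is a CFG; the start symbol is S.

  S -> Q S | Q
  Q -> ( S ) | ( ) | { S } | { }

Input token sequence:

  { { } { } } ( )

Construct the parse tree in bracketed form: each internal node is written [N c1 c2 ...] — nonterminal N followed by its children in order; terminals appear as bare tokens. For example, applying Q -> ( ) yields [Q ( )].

S
Q S
{ S } S
{ Q S } S
{ { } S } S
{ { } Q } S
{ { } { } } S
{ { } { } } Q
{ { } { } } ( )

[S [Q { [S [Q { }] [S [Q { }]]] }] [S [Q ( )]]]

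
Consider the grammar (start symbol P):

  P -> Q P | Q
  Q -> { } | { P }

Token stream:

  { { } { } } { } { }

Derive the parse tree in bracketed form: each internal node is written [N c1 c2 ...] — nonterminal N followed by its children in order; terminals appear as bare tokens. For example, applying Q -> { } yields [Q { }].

[P [Q { [P [Q { }] [P [Q { }]]] }] [P [Q { }] [P [Q { }]]]]

P
Q P
{ P } P
{ Q P } P
{ { } P } P
{ { } Q } P
{ { } { } } P
{ { } { } } Q P
{ { } { } } { } P
{ { } { } } { } Q
{ { } { } } { } { }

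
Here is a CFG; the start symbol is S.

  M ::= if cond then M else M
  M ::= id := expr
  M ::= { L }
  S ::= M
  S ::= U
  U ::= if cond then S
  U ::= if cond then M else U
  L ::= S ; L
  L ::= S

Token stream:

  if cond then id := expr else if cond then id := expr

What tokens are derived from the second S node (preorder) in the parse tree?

[S [U if cond then [M id := expr] else [U if cond then [S [M id := expr]]]]]

id := expr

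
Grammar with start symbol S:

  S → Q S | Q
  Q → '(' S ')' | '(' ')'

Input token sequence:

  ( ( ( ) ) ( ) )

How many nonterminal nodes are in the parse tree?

8

[S [Q ( [S [Q ( [S [Q ( )]] )] [S [Q ( )]]] )]]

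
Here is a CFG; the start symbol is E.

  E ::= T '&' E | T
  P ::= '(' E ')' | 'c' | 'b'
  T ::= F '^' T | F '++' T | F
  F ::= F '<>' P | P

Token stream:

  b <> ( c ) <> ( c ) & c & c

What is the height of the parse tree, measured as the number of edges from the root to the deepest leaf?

[E [T [F [F [F [P b]] <> [P ( [E [T [F [P c]]]] )]] <> [P ( [E [T [F [P c]]]] )]]] & [E [T [F [P c]]] & [E [T [F [P c]]]]]]

9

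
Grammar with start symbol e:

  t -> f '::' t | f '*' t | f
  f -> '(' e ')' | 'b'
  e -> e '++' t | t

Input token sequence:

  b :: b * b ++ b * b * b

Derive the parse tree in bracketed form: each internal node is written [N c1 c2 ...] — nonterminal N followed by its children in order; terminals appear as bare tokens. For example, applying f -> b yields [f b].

e
e ++ t
t ++ t
f :: t ++ t
b :: t ++ t
b :: f * t ++ t
b :: b * t ++ t
b :: b * f ++ t
b :: b * b ++ t
b :: b * b ++ f * t
b :: b * b ++ b * t
b :: b * b ++ b * f * t
b :: b * b ++ b * b * t
b :: b * b ++ b * b * f
b :: b * b ++ b * b * b

[e [e [t [f b] :: [t [f b] * [t [f b]]]]] ++ [t [f b] * [t [f b] * [t [f b]]]]]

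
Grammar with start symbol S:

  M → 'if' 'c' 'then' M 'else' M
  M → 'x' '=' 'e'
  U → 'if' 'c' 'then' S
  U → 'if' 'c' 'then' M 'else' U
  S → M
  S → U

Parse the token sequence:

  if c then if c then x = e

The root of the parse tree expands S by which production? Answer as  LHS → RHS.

S → U

[S [U if c then [S [U if c then [S [M x = e]]]]]]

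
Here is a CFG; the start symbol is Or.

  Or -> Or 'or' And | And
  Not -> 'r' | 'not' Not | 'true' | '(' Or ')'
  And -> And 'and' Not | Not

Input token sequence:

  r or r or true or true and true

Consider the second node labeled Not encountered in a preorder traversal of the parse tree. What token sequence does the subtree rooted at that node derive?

[Or [Or [Or [Or [And [Not r]]] or [And [Not r]]] or [And [Not true]]] or [And [And [Not true]] and [Not true]]]

r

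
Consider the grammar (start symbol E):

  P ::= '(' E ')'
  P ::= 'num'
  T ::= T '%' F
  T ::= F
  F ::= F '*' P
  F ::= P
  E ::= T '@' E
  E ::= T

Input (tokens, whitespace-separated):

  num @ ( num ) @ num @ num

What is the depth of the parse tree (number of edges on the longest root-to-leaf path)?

[E [T [F [P num]]] @ [E [T [F [P ( [E [T [F [P num]]]] )]]] @ [E [T [F [P num]]] @ [E [T [F [P num]]]]]]]

9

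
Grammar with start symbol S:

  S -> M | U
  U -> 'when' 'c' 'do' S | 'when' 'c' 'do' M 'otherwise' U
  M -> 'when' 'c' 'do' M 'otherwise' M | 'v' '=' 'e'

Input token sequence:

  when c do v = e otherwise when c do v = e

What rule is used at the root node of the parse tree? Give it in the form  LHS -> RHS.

[S [U when c do [M v = e] otherwise [U when c do [S [M v = e]]]]]

S -> U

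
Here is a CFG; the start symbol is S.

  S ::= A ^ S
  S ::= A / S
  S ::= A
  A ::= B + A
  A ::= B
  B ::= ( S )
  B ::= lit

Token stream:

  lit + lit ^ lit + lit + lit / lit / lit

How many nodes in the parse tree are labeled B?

7

[S [A [B lit] + [A [B lit]]] ^ [S [A [B lit] + [A [B lit] + [A [B lit]]]] / [S [A [B lit]] / [S [A [B lit]]]]]]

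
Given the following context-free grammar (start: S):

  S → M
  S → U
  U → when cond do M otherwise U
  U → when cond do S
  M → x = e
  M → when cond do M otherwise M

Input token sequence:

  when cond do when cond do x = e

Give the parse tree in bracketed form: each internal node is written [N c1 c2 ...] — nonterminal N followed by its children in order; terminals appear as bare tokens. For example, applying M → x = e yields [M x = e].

S
U
when cond do S
when cond do U
when cond do when cond do S
when cond do when cond do M
when cond do when cond do x = e

[S [U when cond do [S [U when cond do [S [M x = e]]]]]]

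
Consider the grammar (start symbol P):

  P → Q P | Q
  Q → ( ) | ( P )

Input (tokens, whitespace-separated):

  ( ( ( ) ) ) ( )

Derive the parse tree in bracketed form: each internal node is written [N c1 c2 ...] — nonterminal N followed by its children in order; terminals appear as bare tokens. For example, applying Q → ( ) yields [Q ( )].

P
Q P
( P ) P
( Q ) P
( ( P ) ) P
( ( Q ) ) P
( ( ( ) ) ) P
( ( ( ) ) ) Q
( ( ( ) ) ) ( )

[P [Q ( [P [Q ( [P [Q ( )]] )]] )] [P [Q ( )]]]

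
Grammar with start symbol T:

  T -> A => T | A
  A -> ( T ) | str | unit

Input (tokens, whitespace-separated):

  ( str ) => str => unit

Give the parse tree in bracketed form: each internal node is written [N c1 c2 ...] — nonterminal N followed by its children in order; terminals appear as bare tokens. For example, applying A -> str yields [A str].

T
A => T
( T ) => T
( A ) => T
( str ) => T
( str ) => A => T
( str ) => str => T
( str ) => str => A
( str ) => str => unit

[T [A ( [T [A str]] )] => [T [A str] => [T [A unit]]]]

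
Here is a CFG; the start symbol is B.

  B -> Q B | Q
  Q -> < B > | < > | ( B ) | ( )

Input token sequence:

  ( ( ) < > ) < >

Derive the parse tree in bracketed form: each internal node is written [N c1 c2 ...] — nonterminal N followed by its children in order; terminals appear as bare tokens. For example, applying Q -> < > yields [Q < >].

B
Q B
( B ) B
( Q B ) B
( ( ) B ) B
( ( ) Q ) B
( ( ) < > ) B
( ( ) < > ) Q
( ( ) < > ) < >

[B [Q ( [B [Q ( )] [B [Q < >]]] )] [B [Q < >]]]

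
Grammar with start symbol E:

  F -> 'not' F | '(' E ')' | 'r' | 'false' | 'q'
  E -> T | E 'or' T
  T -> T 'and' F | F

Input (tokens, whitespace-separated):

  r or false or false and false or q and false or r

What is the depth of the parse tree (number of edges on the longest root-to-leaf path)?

7

[E [E [E [E [E [T [F r]]] or [T [F false]]] or [T [T [F false]] and [F false]]] or [T [T [F q]] and [F false]]] or [T [F r]]]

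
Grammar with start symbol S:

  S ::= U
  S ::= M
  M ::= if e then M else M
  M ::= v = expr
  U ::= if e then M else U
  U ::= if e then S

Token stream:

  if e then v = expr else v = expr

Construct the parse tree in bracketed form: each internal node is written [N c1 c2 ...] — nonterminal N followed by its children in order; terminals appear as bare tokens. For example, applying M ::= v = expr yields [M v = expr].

S
M
if e then M else M
if e then v = expr else M
if e then v = expr else v = expr

[S [M if e then [M v = expr] else [M v = expr]]]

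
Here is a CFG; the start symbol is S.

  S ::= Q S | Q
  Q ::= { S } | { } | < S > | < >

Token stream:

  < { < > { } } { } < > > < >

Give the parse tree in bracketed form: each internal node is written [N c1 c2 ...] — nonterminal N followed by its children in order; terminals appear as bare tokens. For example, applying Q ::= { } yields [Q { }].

S
Q S
< S > S
< Q S > S
< { S } S > S
< { Q S } S > S
< { < > S } S > S
< { < > Q } S > S
< { < > { } } S > S
< { < > { } } Q S > S
< { < > { } } { } S > S
< { < > { } } { } Q > S
< { < > { } } { } < > > S
< { < > { } } { } < > > Q
< { < > { } } { } < > > < >

[S [Q < [S [Q { [S [Q < >] [S [Q { }]]] }] [S [Q { }] [S [Q < >]]]] >] [S [Q < >]]]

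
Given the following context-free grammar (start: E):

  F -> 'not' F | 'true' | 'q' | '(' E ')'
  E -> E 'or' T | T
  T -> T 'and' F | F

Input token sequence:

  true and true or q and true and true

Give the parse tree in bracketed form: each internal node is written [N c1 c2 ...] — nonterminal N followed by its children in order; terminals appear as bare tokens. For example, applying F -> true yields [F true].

E
E or T
T or T
T and F or T
F and F or T
true and F or T
true and true or T
true and true or T and F
true and true or T and F and F
true and true or F and F and F
true and true or q and F and F
true and true or q and true and F
true and true or q and true and true

[E [E [T [T [F true]] and [F true]]] or [T [T [T [F q]] and [F true]] and [F true]]]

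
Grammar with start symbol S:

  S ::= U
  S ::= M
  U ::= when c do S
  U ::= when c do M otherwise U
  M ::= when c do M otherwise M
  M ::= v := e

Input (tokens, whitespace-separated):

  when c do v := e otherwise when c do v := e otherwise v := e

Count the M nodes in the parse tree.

5

[S [M when c do [M v := e] otherwise [M when c do [M v := e] otherwise [M v := e]]]]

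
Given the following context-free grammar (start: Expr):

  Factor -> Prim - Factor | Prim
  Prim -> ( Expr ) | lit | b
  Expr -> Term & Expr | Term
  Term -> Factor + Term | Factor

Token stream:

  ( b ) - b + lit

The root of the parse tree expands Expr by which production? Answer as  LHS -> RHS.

[Expr [Term [Factor [Prim ( [Expr [Term [Factor [Prim b]]]] )] - [Factor [Prim b]]] + [Term [Factor [Prim lit]]]]]

Expr -> Term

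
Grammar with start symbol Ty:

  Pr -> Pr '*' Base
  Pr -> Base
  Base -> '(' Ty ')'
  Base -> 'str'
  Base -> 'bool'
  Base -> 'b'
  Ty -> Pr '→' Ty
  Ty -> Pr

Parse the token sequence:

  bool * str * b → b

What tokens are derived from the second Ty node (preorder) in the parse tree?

[Ty [Pr [Pr [Pr [Base bool]] * [Base str]] * [Base b]] → [Ty [Pr [Base b]]]]

b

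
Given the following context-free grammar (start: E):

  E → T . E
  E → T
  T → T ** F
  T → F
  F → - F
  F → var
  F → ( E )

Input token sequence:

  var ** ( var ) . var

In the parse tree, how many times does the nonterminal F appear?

[E [T [T [F var]] ** [F ( [E [T [F var]]] )]] . [E [T [F var]]]]

4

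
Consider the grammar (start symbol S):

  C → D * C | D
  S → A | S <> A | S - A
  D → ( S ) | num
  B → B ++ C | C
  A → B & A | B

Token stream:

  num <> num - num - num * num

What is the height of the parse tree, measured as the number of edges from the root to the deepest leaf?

8

[S [S [S [S [A [B [C [D num]]]]] <> [A [B [C [D num]]]]] - [A [B [C [D num]]]]] - [A [B [C [D num] * [C [D num]]]]]]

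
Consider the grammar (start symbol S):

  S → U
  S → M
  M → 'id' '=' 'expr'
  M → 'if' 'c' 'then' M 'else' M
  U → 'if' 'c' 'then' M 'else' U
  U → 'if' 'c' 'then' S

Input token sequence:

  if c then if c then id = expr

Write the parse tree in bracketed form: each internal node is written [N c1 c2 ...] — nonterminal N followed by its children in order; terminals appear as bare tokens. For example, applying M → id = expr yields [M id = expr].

S
U
if c then S
if c then U
if c then if c then S
if c then if c then M
if c then if c then id = expr

[S [U if c then [S [U if c then [S [M id = expr]]]]]]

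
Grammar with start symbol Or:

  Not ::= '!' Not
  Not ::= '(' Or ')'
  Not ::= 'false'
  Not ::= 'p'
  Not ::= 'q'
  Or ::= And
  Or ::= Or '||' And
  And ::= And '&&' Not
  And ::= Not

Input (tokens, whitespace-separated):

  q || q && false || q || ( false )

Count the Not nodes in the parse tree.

[Or [Or [Or [Or [And [Not q]]] || [And [And [Not q]] && [Not false]]] || [And [Not q]]] || [And [Not ( [Or [And [Not false]]] )]]]

6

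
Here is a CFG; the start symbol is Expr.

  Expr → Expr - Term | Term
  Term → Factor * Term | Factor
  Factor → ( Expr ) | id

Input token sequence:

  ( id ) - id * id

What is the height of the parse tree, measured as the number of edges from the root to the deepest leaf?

[Expr [Expr [Term [Factor ( [Expr [Term [Factor id]]] )]]] - [Term [Factor id] * [Term [Factor id]]]]

7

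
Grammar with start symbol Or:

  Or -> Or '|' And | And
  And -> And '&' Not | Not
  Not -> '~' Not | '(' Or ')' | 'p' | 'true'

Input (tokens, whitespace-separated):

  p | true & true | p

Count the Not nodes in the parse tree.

[Or [Or [Or [And [Not p]]] | [And [And [Not true]] & [Not true]]] | [And [Not p]]]

4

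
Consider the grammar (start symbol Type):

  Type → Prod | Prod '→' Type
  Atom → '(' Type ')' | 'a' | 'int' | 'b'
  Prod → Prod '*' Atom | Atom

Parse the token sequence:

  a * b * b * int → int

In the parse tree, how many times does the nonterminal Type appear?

2

[Type [Prod [Prod [Prod [Prod [Atom a]] * [Atom b]] * [Atom b]] * [Atom int]] → [Type [Prod [Atom int]]]]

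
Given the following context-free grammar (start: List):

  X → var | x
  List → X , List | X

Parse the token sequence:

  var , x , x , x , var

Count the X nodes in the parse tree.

[List [X var] , [List [X x] , [List [X x] , [List [X x] , [List [X var]]]]]]

5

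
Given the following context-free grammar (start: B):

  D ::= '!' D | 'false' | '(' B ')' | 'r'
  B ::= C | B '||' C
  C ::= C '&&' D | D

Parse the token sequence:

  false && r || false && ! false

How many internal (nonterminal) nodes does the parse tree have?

[B [B [C [C [D false]] && [D r]]] || [C [C [D false]] && [D ! [D false]]]]

11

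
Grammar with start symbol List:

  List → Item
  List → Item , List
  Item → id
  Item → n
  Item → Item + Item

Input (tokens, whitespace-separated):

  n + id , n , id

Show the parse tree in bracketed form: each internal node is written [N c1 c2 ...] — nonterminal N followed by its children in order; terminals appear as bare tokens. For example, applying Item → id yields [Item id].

[List [Item [Item n] + [Item id]] , [List [Item n] , [List [Item id]]]]

List
Item , List
Item + Item , List
n + Item , List
n + id , List
n + id , Item , List
n + id , n , List
n + id , n , Item
n + id , n , id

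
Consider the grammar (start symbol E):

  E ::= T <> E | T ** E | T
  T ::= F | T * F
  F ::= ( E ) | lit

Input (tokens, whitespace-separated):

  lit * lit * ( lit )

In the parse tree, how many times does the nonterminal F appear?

[E [T [T [T [F lit]] * [F lit]] * [F ( [E [T [F lit]]] )]]]

4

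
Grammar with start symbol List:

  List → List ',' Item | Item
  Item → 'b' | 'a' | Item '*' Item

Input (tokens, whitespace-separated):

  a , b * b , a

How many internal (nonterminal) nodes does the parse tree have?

8

[List [List [List [Item a]] , [Item [Item b] * [Item b]]] , [Item a]]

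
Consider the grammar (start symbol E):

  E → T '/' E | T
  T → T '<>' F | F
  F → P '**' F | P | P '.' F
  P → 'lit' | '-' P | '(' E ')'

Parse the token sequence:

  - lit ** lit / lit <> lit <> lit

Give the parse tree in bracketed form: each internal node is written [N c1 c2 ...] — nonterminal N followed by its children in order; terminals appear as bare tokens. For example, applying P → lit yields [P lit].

[E [T [F [P - [P lit]] ** [F [P lit]]]] / [E [T [T [T [F [P lit]]] <> [F [P lit]]] <> [F [P lit]]]]]

E
T / E
F / E
P ** F / E
- P ** F / E
- lit ** F / E
- lit ** P / E
- lit ** lit / E
- lit ** lit / T
- lit ** lit / T <> F
- lit ** lit / T <> F <> F
- lit ** lit / F <> F <> F
- lit ** lit / P <> F <> F
- lit ** lit / lit <> F <> F
- lit ** lit / lit <> P <> F
- lit ** lit / lit <> lit <> F
- lit ** lit / lit <> lit <> P
- lit ** lit / lit <> lit <> lit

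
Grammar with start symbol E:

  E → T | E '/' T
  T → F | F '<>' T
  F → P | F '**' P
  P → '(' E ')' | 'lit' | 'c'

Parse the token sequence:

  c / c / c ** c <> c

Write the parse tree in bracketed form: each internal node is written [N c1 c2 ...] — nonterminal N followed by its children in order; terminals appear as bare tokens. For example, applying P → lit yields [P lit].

E
E / T
E / T / T
T / T / T
F / T / T
P / T / T
c / T / T
c / F / T
c / P / T
c / c / T
c / c / F <> T
c / c / F ** P <> T
c / c / P ** P <> T
c / c / c ** P <> T
c / c / c ** c <> T
c / c / c ** c <> F
c / c / c ** c <> P
c / c / c ** c <> c

[E [E [E [T [F [P c]]]] / [T [F [P c]]]] / [T [F [F [P c]] ** [P c]] <> [T [F [P c]]]]]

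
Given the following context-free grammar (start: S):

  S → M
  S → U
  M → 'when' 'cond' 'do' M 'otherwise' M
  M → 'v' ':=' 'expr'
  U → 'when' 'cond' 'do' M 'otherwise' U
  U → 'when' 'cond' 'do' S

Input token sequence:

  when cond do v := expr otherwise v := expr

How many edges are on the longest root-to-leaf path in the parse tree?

[S [M when cond do [M v := expr] otherwise [M v := expr]]]

3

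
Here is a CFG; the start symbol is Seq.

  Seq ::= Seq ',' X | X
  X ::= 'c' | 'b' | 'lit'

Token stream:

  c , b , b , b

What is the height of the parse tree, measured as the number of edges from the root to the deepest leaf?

5

[Seq [Seq [Seq [Seq [X c]] , [X b]] , [X b]] , [X b]]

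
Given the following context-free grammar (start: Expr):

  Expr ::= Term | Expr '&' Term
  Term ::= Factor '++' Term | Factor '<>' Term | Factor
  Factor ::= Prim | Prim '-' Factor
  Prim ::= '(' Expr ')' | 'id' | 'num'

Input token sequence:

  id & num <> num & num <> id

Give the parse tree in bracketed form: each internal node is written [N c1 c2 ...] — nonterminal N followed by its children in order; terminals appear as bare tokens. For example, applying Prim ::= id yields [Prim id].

Expr
Expr & Term
Expr & Term & Term
Term & Term & Term
Factor & Term & Term
Prim & Term & Term
id & Term & Term
id & Factor <> Term & Term
id & Prim <> Term & Term
id & num <> Term & Term
id & num <> Factor & Term
id & num <> Prim & Term
id & num <> num & Term
id & num <> num & Factor <> Term
id & num <> num & Prim <> Term
id & num <> num & num <> Term
id & num <> num & num <> Factor
id & num <> num & num <> Prim
id & num <> num & num <> id

[Expr [Expr [Expr [Term [Factor [Prim id]]]] & [Term [Factor [Prim num]] <> [Term [Factor [Prim num]]]]] & [Term [Factor [Prim num]] <> [Term [Factor [Prim id]]]]]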